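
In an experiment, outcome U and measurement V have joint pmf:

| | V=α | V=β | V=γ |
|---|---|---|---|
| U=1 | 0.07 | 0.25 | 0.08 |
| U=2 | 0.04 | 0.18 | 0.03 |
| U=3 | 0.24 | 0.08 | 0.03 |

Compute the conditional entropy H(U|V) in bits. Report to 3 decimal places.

Marginals: p(U) = (0.4000, 0.2500, 0.3500), p(V) = (0.3500, 0.5100, 0.1400).
H(U|V) = Σ p(V) · H(U|V=·).
  V=α: p=0.3500, H(U|V=α) = 1.1953
  V=β: p=0.5100, H(U|V=β) = 1.4537
  V=γ: p=0.1400, H(U|V=γ) = 1.4138
Weighted sum = 1.358 bits.

1.358 bits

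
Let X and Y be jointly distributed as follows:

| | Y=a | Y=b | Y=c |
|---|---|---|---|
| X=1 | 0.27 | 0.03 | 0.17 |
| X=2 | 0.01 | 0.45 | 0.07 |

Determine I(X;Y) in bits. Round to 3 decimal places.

0.564 bits

Marginals: p(X) = (0.4700, 0.5300), p(Y) = (0.2800, 0.4800, 0.2400).
I(X;Y) = H(X) + H(Y) − H(X,Y).
H(X) = 0.9974, H(Y) = 1.5166, H(X,Y) = 1.9498.
I(X;Y) = 0.9974 + 1.5166 − 1.9498 = 0.564 bits.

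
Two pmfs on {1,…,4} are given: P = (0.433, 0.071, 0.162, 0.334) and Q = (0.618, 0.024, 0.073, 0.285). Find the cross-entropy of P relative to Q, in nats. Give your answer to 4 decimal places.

1.3165 nats

H(P,Q) = −Σ p·ln q.
  −0.433·ln(0.618) = 0.20839
  −0.071·ln(0.024) = 0.26481
  −0.162·ln(0.073) = 0.42400
  −0.334·ln(0.285) = 0.41926
H(P,Q) = 1.3165 nats.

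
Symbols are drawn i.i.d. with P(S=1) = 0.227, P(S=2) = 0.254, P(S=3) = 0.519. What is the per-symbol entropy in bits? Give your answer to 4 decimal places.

1.4789 bits

H(S) = −Σ p·log₂ p.
  −(0.227)·log₂(0.227) = 0.48561
  −(0.254)·log₂(0.254) = 0.50218
  −(0.519)·log₂(0.519) = 0.49107
Sum: 0.48561 + 0.50218 + 0.49107 = 1.4789 bits.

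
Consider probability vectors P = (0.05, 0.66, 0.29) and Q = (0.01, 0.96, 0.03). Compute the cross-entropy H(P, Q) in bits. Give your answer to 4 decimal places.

H(P,Q) = −Σ p·log₂ q.
  −0.05·log₂(0.01) = 0.33219
  −0.66·log₂(0.96) = 0.03887
  −0.29·log₂(0.03) = 1.46708
H(P,Q) = 1.8381 bits.

1.8381 bits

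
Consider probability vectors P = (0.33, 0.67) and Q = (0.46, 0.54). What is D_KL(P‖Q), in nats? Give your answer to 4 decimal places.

D(P‖Q) = Σ p·ln(p/q).
  0.33·ln(0.33/0.46) = -0.10960
  0.67·ln(0.67/0.54) = 0.14452
D(P‖Q) = 0.0349 nats.

0.0349 nats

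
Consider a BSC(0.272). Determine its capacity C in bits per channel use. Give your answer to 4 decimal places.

0.1557 bits

Binary symmetric channel: C = 1 − h₂(ε) where h₂ is the binary entropy function.
h₂(0.272) = −0.272·log₂0.272 − 0.728·log₂0.728 = 0.8443.
C = 1 − 0.8443 = 0.1557 bits per channel use.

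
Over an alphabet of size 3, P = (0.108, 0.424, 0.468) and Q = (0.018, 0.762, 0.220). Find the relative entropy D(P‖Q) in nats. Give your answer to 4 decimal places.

D(P‖Q) = Σ p·ln(p/q).
  0.108·ln(0.108/0.018) = 0.19351
  0.424·ln(0.424/0.762) = -0.24855
  0.468·ln(0.468/0.220) = 0.35327
D(P‖Q) = 0.2982 nats.

0.2982 nats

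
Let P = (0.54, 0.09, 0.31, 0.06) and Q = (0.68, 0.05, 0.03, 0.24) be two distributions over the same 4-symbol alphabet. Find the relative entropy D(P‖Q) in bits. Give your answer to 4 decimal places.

D(P‖Q) = Σ p·log₂(p/q).
  0.54·log₂(0.54/0.68) = -0.17959
  0.09·log₂(0.09/0.05) = 0.07632
  0.31·log₂(0.31/0.03) = 1.04446
  0.06·log₂(0.06/0.24) = -0.12000
D(P‖Q) = 0.8212 bits.

0.8212 bits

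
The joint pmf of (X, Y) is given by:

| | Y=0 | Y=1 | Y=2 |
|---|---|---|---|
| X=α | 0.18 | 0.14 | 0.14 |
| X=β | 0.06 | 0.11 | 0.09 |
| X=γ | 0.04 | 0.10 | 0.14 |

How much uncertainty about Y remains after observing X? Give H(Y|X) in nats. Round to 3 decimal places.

1.058 nats

Marginals: p(X) = (0.4600, 0.2600, 0.2800), p(Y) = (0.2800, 0.3500, 0.3700).
H(Y|X) = Σ p(X) · H(Y|X=·).
  X=α: p=0.4600, H(Y|X=α) = 1.0912
  X=β: p=0.2600, H(Y|X=β) = 1.0695
  X=γ: p=0.2800, H(Y|X=γ) = 0.9923
Weighted sum = 1.058 nats.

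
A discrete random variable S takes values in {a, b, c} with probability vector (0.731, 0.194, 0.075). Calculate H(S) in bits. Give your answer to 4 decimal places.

1.0697 bits

H(S) = −Σ p·log₂ p.
  −(0.731)·log₂(0.731) = 0.33045
  −(0.194)·log₂(0.194) = 0.45898
  −(0.075)·log₂(0.075) = 0.28027
Sum: 0.33045 + 0.45898 + 0.28027 = 1.0697 bits.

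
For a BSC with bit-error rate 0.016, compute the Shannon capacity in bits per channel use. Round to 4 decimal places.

0.8816 bits

Binary symmetric channel: C = 1 − h₂(ε) where h₂ is the binary entropy function.
h₂(0.016) = −0.016·log₂0.016 − 0.984·log₂0.984 = 0.1184.
C = 1 − 0.1184 = 0.8816 bits per channel use.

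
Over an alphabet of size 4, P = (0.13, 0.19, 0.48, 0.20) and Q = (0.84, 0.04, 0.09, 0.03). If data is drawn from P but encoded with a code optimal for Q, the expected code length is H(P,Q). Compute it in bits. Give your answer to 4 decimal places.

H(P,Q) = −Σ p·log₂ q.
  −0.13·log₂(0.84) = 0.03270
  −0.19·log₂(0.04) = 0.88233
  −0.48·log₂(0.09) = 1.66749
  −0.20·log₂(0.03) = 1.01178
H(P,Q) = 3.5943 bits.

3.5943 bits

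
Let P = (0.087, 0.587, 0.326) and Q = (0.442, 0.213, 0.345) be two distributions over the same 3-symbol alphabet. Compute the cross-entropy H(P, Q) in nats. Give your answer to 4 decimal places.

1.3257 nats

H(P,Q) = −Σ p·ln q.
  −0.087·ln(0.442) = 0.07103
  −0.587·ln(0.213) = 0.90777
  −0.326·ln(0.345) = 0.34693
H(P,Q) = 1.3257 nats.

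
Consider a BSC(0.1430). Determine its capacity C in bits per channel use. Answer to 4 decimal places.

0.4080 bits

Binary symmetric channel: C = 1 − h₂(ε) where h₂ is the binary entropy function.
h₂(0.1430) = −0.1430·log₂0.1430 − 0.8570·log₂0.8570 = 0.5920.
C = 1 − 0.5920 = 0.4080 bits per channel use.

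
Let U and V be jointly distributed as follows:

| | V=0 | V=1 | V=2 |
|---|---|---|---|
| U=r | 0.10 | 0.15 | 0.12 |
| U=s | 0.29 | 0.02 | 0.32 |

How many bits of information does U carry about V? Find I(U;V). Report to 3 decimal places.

Marginals: p(U) = (0.3700, 0.6300), p(V) = (0.3900, 0.1700, 0.4400).
I(U;V) = Σ p(x,y)·log₂[p(x,y)/(p(x)p(y))].
  (r,0): 0.10·log₂(0.6930) = -0.0529
  (r,1): 0.15·log₂(2.3847) = 0.1881
  (r,2): 0.12·log₂(0.7371) = -0.0528
  (s,0): 0.29·log₂(1.1803) = 0.0694
  (s,1): 0.02·log₂(0.1867) = -0.0484
  (s,2): 0.32·log₂(1.1544) = 0.0663
Sum = 0.170 bits.

0.170 bits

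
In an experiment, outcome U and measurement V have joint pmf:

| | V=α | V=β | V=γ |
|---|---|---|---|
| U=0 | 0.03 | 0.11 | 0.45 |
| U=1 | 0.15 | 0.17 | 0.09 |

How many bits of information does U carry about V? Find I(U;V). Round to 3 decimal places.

0.238 bits

Marginals: p(U) = (0.5900, 0.4100), p(V) = (0.1800, 0.2800, 0.5400).
I(U;V) = H(U) + H(V) − H(U,V).
H(U) = 0.9765, H(V) = 1.4396, H(U,V) = 2.1782.
I(U;V) = 0.9765 + 1.4396 − 2.1782 = 0.238 bits.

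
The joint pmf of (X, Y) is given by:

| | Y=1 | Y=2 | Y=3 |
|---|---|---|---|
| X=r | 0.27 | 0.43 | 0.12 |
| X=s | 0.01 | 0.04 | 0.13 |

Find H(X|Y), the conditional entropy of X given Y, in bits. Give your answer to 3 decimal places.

Marginals: p(X) = (0.8200, 0.1800), p(Y) = (0.2800, 0.4700, 0.2500).
H(X|Y) = Σ p(Y) · H(X|Y=·).
  Y=1: p=0.2800, H(X|Y=1) = 0.2223
  Y=2: p=0.4700, H(X|Y=2) = 0.4199
  Y=3: p=0.2500, H(X|Y=3) = 0.9988
Weighted sum = 0.509 bits.

0.509 bits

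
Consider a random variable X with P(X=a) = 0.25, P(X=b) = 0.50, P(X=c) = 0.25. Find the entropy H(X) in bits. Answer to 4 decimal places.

1.5000 bits

H(X) = −Σ p·log₂ p.
  −(0.25)·log₂(0.25) = 0.50000
  −(0.50)·log₂(0.50) = 0.50000
  −(0.25)·log₂(0.25) = 0.50000
Sum: 0.50000 + 0.50000 + 0.50000 = 1.5000 bits.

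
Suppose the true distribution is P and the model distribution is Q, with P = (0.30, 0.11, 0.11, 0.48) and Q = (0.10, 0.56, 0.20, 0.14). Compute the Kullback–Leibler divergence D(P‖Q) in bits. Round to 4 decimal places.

D(P‖Q) = Σ p·log₂(p/q).
  0.30·log₂(0.30/0.10) = 0.47549
  0.11·log₂(0.11/0.56) = -0.25827
  0.11·log₂(0.11/0.20) = -0.09487
  0.48·log₂(0.48/0.14) = 0.85325
D(P‖Q) = 0.9756 bits.

0.9756 bits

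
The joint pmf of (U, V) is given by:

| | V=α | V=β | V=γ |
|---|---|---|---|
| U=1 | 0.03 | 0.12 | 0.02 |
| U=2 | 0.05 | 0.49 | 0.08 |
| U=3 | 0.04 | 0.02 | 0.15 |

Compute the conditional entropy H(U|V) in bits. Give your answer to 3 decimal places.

Chain rule: H(U|V) = H(U,V) − H(V).
Marginals: p(U) = (0.1700, 0.6200, 0.2100), p(V) = (0.1200, 0.6300, 0.2500).
H(U,V) = 2.3528 bits; H(V) = 1.2870 bits.
H(U|V) = 2.3528 − 1.2870 = 1.066 bits.

1.066 bits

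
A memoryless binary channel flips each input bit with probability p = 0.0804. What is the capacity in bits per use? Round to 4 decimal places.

0.5964 bits

Binary symmetric channel: C = 1 − h₂(ε) where h₂ is the binary entropy function.
h₂(0.0804) = −0.0804·log₂0.0804 − 0.9196·log₂0.9196 = 0.4036.
C = 1 − 0.4036 = 0.5964 bits per channel use.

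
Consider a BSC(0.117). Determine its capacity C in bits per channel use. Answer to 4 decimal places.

0.4793 bits

Binary symmetric channel: C = 1 − h₂(ε) where h₂ is the binary entropy function.
h₂(0.117) = −0.117·log₂0.117 − 0.883·log₂0.883 = 0.5207.
C = 1 − 0.5207 = 0.4793 bits per channel use.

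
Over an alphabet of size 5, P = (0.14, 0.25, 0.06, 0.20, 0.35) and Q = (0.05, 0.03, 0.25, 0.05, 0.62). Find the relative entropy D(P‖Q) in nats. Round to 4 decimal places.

D(P‖Q) = Σ p·ln(p/q).
  0.14·ln(0.14/0.05) = 0.14415
  0.25·ln(0.25/0.03) = 0.53007
  0.06·ln(0.06/0.25) = -0.08563
  0.20·ln(0.20/0.05) = 0.27726
  0.35·ln(0.35/0.62) = -0.20013
D(P‖Q) = 0.6657 nats.

0.6657 nats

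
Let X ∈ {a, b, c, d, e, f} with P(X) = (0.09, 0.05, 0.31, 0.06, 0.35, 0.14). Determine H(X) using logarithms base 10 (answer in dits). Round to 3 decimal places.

0.669 dits

H(X) = −Σ p·log₁₀ p.
  −(0.09)·log₁₀(0.09) = 0.0941
  −(0.05)·log₁₀(0.05) = 0.0651
  −(0.31)·log₁₀(0.31) = 0.1577
  −(0.06)·log₁₀(0.06) = 0.0733
  −(0.35)·log₁₀(0.35) = 0.1596
  −(0.14)·log₁₀(0.14) = 0.1195
Sum: 0.0941 + 0.0651 + 0.1577 + 0.0733 + 0.1596 + 0.1195 = 0.669 dits.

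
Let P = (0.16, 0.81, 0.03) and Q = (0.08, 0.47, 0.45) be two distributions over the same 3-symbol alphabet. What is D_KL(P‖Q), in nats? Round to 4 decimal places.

0.4705 nats

D(P‖Q) = Σ p·ln(p/q).
  0.16·ln(0.16/0.08) = 0.11090
  0.81·ln(0.81/0.47) = 0.44088
  0.03·ln(0.03/0.45) = -0.08124
D(P‖Q) = 0.4705 nats.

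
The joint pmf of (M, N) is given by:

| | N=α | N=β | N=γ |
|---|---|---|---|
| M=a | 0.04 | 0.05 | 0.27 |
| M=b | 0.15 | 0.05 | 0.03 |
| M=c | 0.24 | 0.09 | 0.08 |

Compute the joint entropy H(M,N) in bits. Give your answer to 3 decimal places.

H(M,N) = −Σ p(x,y)·log₂ p(x,y) over all 9 cells.
  cell (a,α): −0.04·log₂0.04 = 0.1858
  cell (a,β): −0.05·log₂0.05 = 0.2161
  cell (a,γ): −0.27·log₂0.27 = 0.5100
  cell (b,α): −0.15·log₂0.15 = 0.4105
  cell (b,β): −0.05·log₂0.05 = 0.2161
  cell (b,γ): −0.03·log₂0.03 = 0.1518
  cell (c,α): −0.24·log₂0.24 = 0.4941
  cell (c,β): −0.09·log₂0.09 = 0.3127
  cell (c,γ): −0.08·log₂0.08 = 0.2915
Sum = 2.789 bits.

2.789 bits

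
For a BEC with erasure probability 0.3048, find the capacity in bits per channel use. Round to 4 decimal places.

Binary erasure channel: capacity C = 1 − ε.
C = 1 − 0.3048 = 0.6952 bits per channel use.

0.6952 bits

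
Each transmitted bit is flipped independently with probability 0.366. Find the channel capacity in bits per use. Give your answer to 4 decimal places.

0.0524 bits

Binary symmetric channel: C = 1 − h₂(ε) where h₂ is the binary entropy function.
h₂(0.366) = −0.366·log₂0.366 − 0.634·log₂0.634 = 0.9476.
C = 1 − 0.9476 = 0.0524 bits per channel use.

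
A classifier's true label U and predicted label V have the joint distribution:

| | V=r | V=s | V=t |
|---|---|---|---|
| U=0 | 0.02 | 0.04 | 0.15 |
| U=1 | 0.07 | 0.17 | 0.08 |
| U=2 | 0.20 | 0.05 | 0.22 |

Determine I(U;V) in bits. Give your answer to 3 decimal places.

Marginals: p(U) = (0.2100, 0.3200, 0.4700), p(V) = (0.2900, 0.2600, 0.4500).
I(U;V) = H(U) + H(V) − H(U,V).
H(U) = 1.5108, H(V) = 1.5416, H(U,V) = 2.8649.
I(U;V) = 1.5108 + 1.5416 − 2.8649 = 0.188 bits.

0.188 bits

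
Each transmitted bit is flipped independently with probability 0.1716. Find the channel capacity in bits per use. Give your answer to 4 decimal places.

Binary symmetric channel: C = 1 − h₂(ε) where h₂ is the binary entropy function.
h₂(0.1716) = −0.1716·log₂0.1716 − 0.8284·log₂0.8284 = 0.6614.
C = 1 − 0.6614 = 0.3386 bits per channel use.

0.3386 bits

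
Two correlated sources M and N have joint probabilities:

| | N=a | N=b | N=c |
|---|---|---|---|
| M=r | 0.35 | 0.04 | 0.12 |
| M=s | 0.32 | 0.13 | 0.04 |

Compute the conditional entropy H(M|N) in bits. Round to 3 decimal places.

Chain rule: H(M|N) = H(M,N) − H(N).
Marginals: p(M) = (0.5100, 0.4900), p(N) = (0.6700, 0.1700, 0.1600).
H(M,N) = 2.1774 bits; H(N) = 1.2447 bits.
H(M|N) = 2.1774 − 1.2447 = 0.933 bits.

0.933 bits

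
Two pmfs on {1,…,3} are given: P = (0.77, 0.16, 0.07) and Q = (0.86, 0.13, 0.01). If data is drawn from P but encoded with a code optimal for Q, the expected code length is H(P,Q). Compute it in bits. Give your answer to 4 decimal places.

1.1036 bits

H(P,Q) = −Σ p·log₂ q.
  −0.77·log₂(0.86) = 0.16755
  −0.16·log₂(0.13) = 0.47095
  −0.07·log₂(0.01) = 0.46507
H(P,Q) = 1.1036 bits.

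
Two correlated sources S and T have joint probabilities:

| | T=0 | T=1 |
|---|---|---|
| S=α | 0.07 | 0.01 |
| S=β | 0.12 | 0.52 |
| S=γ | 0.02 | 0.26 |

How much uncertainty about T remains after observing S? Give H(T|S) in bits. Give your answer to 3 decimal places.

0.593 bits

Marginals: p(S) = (0.0800, 0.6400, 0.2800), p(T) = (0.2100, 0.7900).
H(T|S) = Σ p(S) · H(T|S=·).
  S=α: p=0.0800, H(T|S=α) = 0.5436
  S=β: p=0.6400, H(T|S=β) = 0.6962
  S=γ: p=0.2800, H(T|S=γ) = 0.3712
Weighted sum = 0.593 bits.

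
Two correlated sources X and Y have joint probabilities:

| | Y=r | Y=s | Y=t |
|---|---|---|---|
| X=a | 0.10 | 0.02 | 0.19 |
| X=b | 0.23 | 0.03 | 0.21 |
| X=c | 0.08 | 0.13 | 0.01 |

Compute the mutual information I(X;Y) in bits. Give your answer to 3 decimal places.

0.263 bits

Marginals: p(X) = (0.3100, 0.4700, 0.2200), p(Y) = (0.4100, 0.1800, 0.4100).
I(X;Y) = H(X) + H(Y) − H(X,Y).
H(X) = 1.5163, H(Y) = 1.5001, H(X,Y) = 2.7531.
I(X;Y) = 1.5163 + 1.5001 − 2.7531 = 0.263 bits.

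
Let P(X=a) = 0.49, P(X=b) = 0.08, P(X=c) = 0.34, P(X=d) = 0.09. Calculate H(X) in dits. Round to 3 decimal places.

H(X) = −Σ p·log₁₀ p.
  −(0.49)·log₁₀(0.49) = 0.1518
  −(0.08)·log₁₀(0.08) = 0.0878
  −(0.34)·log₁₀(0.34) = 0.1593
  −(0.09)·log₁₀(0.09) = 0.0941
Sum: 0.1518 + 0.0878 + 0.1593 + 0.0941 = 0.493 dits.

0.493 dits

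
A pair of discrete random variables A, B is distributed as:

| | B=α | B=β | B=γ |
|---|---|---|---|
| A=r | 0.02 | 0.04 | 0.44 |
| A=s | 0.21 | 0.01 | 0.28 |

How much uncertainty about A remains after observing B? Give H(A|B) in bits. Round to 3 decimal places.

Chain rule: H(A|B) = H(A,B) − H(B).
Marginals: p(A) = (0.5000, 0.5000), p(B) = (0.2300, 0.0500, 0.7200).
H(A,B) = 1.8733 bits; H(B) = 1.0450 bits.
H(A|B) = 1.8733 − 1.0450 = 0.828 bits.

0.828 bits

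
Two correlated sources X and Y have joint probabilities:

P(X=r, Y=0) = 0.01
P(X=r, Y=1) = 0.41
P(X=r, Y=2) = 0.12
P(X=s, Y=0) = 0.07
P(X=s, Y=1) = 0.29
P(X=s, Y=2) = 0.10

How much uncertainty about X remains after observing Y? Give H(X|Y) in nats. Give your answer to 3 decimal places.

0.657 nats

Chain rule: H(X|Y) = H(X,Y) − H(Y).
Marginals: p(X) = (0.5400, 0.4600), p(Y) = (0.0800, 0.7000, 0.2200).
H(X,Y) = 1.4414 nats; H(Y) = 0.7848 nats.
H(X|Y) = 1.4414 − 0.7848 = 0.657 nats.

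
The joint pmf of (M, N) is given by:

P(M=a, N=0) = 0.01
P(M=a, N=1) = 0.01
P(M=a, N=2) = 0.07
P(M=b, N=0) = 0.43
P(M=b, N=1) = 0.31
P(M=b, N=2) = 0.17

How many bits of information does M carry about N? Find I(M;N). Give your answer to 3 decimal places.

Marginals: p(M) = (0.0900, 0.9100), p(N) = (0.4400, 0.3200, 0.2400).
I(M;N) = Σ p(x,y)·log₂[p(x,y)/(p(x)p(y))].
  (a,0): 0.01·log₂(0.2525) = -0.0199
  (a,1): 0.01·log₂(0.3472) = -0.0153
  (a,2): 0.07·log₂(3.2407) = 0.1187
  (b,0): 0.43·log₂(1.0739) = 0.0442
  (b,1): 0.31·log₂(1.0646) = 0.0280
  (b,2): 0.17·log₂(0.7784) = -0.0614
Sum = 0.094 bits.

0.094 bits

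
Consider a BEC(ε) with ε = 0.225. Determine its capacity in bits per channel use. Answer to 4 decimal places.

0.7750 bits

Binary erasure channel: capacity C = 1 − ε.
C = 1 − 0.225 = 0.7750 bits per channel use.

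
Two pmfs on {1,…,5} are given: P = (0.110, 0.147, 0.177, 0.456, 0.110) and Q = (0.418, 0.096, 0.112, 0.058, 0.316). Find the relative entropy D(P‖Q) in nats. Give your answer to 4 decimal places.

D(P‖Q) = Σ p·ln(p/q).
  0.110·ln(0.110/0.418) = -0.14685
  0.147·ln(0.147/0.096) = 0.06263
  0.177·ln(0.177/0.112) = 0.08100
  0.456·ln(0.456/0.058) = 0.94029
  0.110·ln(0.110/0.316) = -0.11608
D(P‖Q) = 0.8210 nats.

0.8210 nats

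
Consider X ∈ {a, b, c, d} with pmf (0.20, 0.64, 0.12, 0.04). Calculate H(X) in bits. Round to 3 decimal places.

1.429 bits

H(X) = −Σ p·log₂ p.
  −(0.20)·log₂(0.20) = 0.4644
  −(0.64)·log₂(0.64) = 0.4121
  −(0.12)·log₂(0.12) = 0.3671
  −(0.04)·log₂(0.04) = 0.1858
Sum: 0.4644 + 0.4121 + 0.3671 + 0.1858 = 1.429 bits.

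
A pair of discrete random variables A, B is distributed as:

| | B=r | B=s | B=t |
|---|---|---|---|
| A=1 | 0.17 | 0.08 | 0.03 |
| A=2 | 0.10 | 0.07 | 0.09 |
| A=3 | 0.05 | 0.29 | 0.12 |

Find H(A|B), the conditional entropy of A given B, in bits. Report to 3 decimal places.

Marginals: p(A) = (0.2800, 0.2600, 0.4600), p(B) = (0.3200, 0.4400, 0.2400).
H(A|B) = Σ p(B) · H(A|B=·).
  B=r: p=0.3200, H(A|B=r) = 1.4276
  B=s: p=0.4400, H(A|B=s) = 1.2655
  B=t: p=0.2400, H(A|B=t) = 1.4056
Weighted sum = 1.351 bits.

1.351 bits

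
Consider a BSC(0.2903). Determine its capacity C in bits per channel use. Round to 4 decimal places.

Binary symmetric channel: C = 1 − h₂(ε) where h₂ is the binary entropy function.
h₂(0.2903) = −0.2903·log₂0.2903 − 0.7097·log₂0.7097 = 0.8691.
C = 1 − 0.8691 = 0.1309 bits per channel use.

0.1309 bits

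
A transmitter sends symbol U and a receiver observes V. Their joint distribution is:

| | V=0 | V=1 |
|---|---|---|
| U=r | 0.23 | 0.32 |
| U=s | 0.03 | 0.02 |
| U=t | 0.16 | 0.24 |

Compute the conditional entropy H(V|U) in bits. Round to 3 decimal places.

0.976 bits

Marginals: p(U) = (0.5500, 0.0500, 0.4000), p(V) = (0.4200, 0.5800).
H(V|U) = Σ p(U) · H(V|U=·).
  U=r: p=0.5500, H(V|U=r) = 0.9806
  U=s: p=0.0500, H(V|U=s) = 0.9710
  U=t: p=0.4000, H(V|U=t) = 0.9710
Weighted sum = 0.976 bits.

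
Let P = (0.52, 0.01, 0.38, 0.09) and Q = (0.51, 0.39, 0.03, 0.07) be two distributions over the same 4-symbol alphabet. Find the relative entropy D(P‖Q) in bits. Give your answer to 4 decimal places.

D(P‖Q) = Σ p·log₂(p/q).
  0.52·log₂(0.52/0.51) = 0.01457
  0.01·log₂(0.01/0.39) = -0.05285
  0.38·log₂(0.38/0.03) = 1.39193
  0.09·log₂(0.09/0.07) = 0.03263
D(P‖Q) = 1.3863 bits.

1.3863 bits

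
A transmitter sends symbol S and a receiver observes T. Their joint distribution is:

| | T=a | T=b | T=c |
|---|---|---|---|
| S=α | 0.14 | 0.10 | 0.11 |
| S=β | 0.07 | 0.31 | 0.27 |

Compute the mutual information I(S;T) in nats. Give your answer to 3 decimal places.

Marginals: p(S) = (0.3500, 0.6500), p(T) = (0.2100, 0.4100, 0.3800).
I(S;T) = H(S) + H(T) − H(S,T).
H(S) = 0.6474, H(T) = 1.0610, H(S,T) = 1.6510.
I(S;T) = 0.6474 + 1.0610 − 1.6510 = 0.057 nats.

0.057 nats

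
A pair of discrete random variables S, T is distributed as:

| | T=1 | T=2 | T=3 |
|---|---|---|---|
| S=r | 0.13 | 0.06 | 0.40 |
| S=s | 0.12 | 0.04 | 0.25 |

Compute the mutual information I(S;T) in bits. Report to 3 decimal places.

0.005 bits

Marginals: p(S) = (0.5900, 0.4100), p(T) = (0.2500, 0.1000, 0.6500).
I(S;T) = Σ p(x,y)·log₂[p(x,y)/(p(x)p(y))].
  (r,1): 0.13·log₂(0.8814) = -0.0237
  (r,2): 0.06·log₂(1.0169) = 0.0015
  (r,3): 0.40·log₂(1.0430) = 0.0243
  (s,1): 0.12·log₂(1.1707) = 0.0273
  (s,2): 0.04·log₂(0.9756) = -0.0014
  (s,3): 0.25·log₂(0.9381) = -0.0231
Sum = 0.005 bits.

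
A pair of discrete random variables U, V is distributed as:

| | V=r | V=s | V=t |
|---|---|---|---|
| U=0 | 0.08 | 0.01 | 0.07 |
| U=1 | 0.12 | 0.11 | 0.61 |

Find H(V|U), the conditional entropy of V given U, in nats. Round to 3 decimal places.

0.793 nats

Marginals: p(U) = (0.1600, 0.8400), p(V) = (0.2000, 0.1200, 0.6800).
H(V|U) = Σ p(U) · H(V|U=·).
  U=0: p=0.1600, H(V|U=0) = 0.8815
  U=1: p=0.8400, H(V|U=1) = 0.7765
Weighted sum = 0.793 nats.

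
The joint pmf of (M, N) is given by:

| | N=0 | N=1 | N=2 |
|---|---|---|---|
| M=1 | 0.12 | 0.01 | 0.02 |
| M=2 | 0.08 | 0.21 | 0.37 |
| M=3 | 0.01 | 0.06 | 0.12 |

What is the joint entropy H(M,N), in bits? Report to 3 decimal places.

H(M,N) = −Σ p(x,y)·log₂ p(x,y) over all 9 cells.
  cell (1,0): −0.12·log₂0.12 = 0.3671
  cell (1,1): −0.01·log₂0.01 = 0.0664
  cell (1,2): −0.02·log₂0.02 = 0.1129
  cell (2,0): −0.08·log₂0.08 = 0.2915
  cell (2,1): −0.21·log₂0.21 = 0.4728
  cell (2,2): −0.37·log₂0.37 = 0.5307
  cell (3,0): −0.01·log₂0.01 = 0.0664
  cell (3,1): −0.06·log₂0.06 = 0.2435
  cell (3,2): −0.12·log₂0.12 = 0.3671
Sum = 2.518 bits.

2.518 bits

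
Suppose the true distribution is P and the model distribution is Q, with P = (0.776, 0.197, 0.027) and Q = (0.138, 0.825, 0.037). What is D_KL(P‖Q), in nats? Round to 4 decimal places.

D(P‖Q) = Σ p·ln(p/q).
  0.776·ln(0.776/0.138) = 1.34007
  0.197·ln(0.197/0.825) = -0.28214
  0.027·ln(0.027/0.037) = -0.00851
D(P‖Q) = 1.0494 nats.

1.0494 nats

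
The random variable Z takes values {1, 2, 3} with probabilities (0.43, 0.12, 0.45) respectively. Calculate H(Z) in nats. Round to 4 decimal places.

0.9767 nats

H(Z) = −Σ p·ln p.
  −(0.43)·ln(0.43) = 0.36291
  −(0.12)·ln(0.12) = 0.25443
  −(0.45)·ln(0.45) = 0.35933
Sum: 0.36291 + 0.25443 + 0.35933 = 0.9767 nats.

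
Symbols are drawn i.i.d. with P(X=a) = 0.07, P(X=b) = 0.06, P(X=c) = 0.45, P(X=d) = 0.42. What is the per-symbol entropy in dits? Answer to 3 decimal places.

0.468 dits

H(X) = −Σ p·log₁₀ p.
  −(0.07)·log₁₀(0.07) = 0.0808
  −(0.06)·log₁₀(0.06) = 0.0733
  −(0.45)·log₁₀(0.45) = 0.1561
  −(0.42)·log₁₀(0.42) = 0.1582
Sum: 0.0808 + 0.0733 + 0.1561 + 0.1582 = 0.468 dits.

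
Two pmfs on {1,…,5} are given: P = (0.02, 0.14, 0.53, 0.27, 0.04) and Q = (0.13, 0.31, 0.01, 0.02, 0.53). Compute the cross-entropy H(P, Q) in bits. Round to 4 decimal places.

H(P,Q) = −Σ p·log₂ q.
  −0.02·log₂(0.13) = 0.05887
  −0.14·log₂(0.31) = 0.23655
  −0.53·log₂(0.01) = 3.52124
  −0.27·log₂(0.02) = 1.52384
  −0.04·log₂(0.53) = 0.03664
H(P,Q) = 5.3771 bits.

5.3771 bits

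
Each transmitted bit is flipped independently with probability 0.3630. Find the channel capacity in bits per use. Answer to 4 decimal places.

Binary symmetric channel: C = 1 − h₂(ε) where h₂ is the binary entropy function.
h₂(0.3630) = −0.3630·log₂0.3630 − 0.6370·log₂0.6370 = 0.9451.
C = 1 − 0.9451 = 0.0549 bits per channel use.

0.0549 bits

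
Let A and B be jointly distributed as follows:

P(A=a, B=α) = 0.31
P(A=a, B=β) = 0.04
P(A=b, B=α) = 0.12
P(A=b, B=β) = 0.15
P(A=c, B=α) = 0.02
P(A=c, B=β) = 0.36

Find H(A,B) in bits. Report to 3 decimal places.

H(A,B) = −Σ p(x,y)·log₂ p(x,y) over all 6 cells.
  cell (a,α): −0.31·log₂0.31 = 0.5238
  cell (a,β): −0.04·log₂0.04 = 0.1858
  cell (b,α): −0.12·log₂0.12 = 0.3671
  cell (b,β): −0.15·log₂0.15 = 0.4105
  cell (c,α): −0.02·log₂0.02 = 0.1129
  cell (c,β): −0.36·log₂0.36 = 0.5306
Sum = 2.131 bits.

2.131 bits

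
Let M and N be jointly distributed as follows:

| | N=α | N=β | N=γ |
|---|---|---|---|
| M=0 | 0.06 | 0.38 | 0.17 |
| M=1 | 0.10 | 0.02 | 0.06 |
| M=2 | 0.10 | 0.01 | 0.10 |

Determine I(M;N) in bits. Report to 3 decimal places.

Marginals: p(M) = (0.6100, 0.1800, 0.2100), p(N) = (0.2600, 0.4100, 0.3300).
I(M;N) = Σ p(x,y)·log₂[p(x,y)/(p(x)p(y))].
  (0,α): 0.06·log₂(0.3783) = -0.0841
  (0,β): 0.38·log₂(1.5194) = 0.2293
  (0,γ): 0.17·log₂(0.8445) = -0.0414
  (1,α): 0.10·log₂(2.1368) = 0.1095
  (1,β): 0.02·log₂(0.2710) = -0.0377
  (1,γ): 0.06·log₂(1.0101) = 0.0009
  (2,α): 0.10·log₂(1.8315) = 0.0873
  (2,β): 0.01·log₂(0.1161) = -0.0311
  (2,γ): 0.10·log₂(1.4430) = 0.0529
Sum = 0.286 bits.

0.286 bits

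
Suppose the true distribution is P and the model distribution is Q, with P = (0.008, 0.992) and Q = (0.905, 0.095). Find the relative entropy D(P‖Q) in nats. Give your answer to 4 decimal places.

2.2893 nats

D(P‖Q) = Σ p·ln(p/q).
  0.008·ln(0.008/0.905) = -0.03783
  0.992·ln(0.992/0.095) = 2.32708
D(P‖Q) = 2.2893 nats.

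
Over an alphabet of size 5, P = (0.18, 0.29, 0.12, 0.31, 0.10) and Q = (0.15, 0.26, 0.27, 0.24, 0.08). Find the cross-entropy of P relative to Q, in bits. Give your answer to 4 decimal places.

H(P,Q) = −Σ p·log₂ q.
  −0.18·log₂(0.15) = 0.49265
  −0.29·log₂(0.26) = 0.56359
  −0.12·log₂(0.27) = 0.22668
  −0.31·log₂(0.24) = 0.63826
  −0.10·log₂(0.08) = 0.36439
H(P,Q) = 2.2856 bits.

2.2856 bits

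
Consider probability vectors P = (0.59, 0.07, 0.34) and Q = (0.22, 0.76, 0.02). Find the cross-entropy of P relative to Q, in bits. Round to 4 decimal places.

H(P,Q) = −Σ p·log₂ q.
  −0.59·log₂(0.22) = 1.28881
  −0.07·log₂(0.76) = 0.02772
  −0.34·log₂(0.02) = 1.91891
H(P,Q) = 3.2354 bits.

3.2354 bits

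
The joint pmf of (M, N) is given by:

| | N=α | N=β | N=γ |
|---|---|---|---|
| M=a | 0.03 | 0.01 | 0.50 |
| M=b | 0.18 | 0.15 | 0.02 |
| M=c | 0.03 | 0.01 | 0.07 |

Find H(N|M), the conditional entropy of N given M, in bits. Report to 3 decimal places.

0.813 bits

Marginals: p(M) = (0.5400, 0.3500, 0.1100), p(N) = (0.2400, 0.1700, 0.5900).
H(N|M) = Σ p(M) · H(N|M=·).
  M=a: p=0.5400, H(N|M=a) = 0.4410
  M=b: p=0.3500, H(N|M=b) = 1.2532
  M=c: p=0.1100, H(N|M=c) = 1.2407
Weighted sum = 0.813 bits.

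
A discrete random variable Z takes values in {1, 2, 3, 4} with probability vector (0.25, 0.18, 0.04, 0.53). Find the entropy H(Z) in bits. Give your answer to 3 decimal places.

1.617 bits

H(Z) = −Σ p·log₂ p.
  −(0.25)·log₂(0.25) = 0.5000
  −(0.18)·log₂(0.18) = 0.4453
  −(0.04)·log₂(0.04) = 0.1858
  −(0.53)·log₂(0.53) = 0.4854
Sum: 0.5000 + 0.4453 + 0.1858 + 0.4854 = 1.617 bits.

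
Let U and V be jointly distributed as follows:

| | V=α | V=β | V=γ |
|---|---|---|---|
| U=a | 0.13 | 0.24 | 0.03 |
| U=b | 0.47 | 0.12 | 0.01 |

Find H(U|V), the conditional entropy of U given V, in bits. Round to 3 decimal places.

Marginals: p(U) = (0.4000, 0.6000), p(V) = (0.6000, 0.3600, 0.0400).
H(U|V) = Σ p(V) · H(U|V=·).
  V=α: p=0.6000, H(U|V=α) = 0.7540
  V=β: p=0.3600, H(U|V=β) = 0.9183
  V=γ: p=0.0400, H(U|V=γ) = 0.8113
Weighted sum = 0.815 bits.

0.815 bits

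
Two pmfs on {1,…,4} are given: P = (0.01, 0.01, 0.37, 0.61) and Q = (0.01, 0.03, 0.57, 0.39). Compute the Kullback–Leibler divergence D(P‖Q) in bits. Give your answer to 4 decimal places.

D(P‖Q) = Σ p·log₂(p/q).
  0.01·log₂(0.01/0.01) = 0.00000
  0.01·log₂(0.01/0.03) = -0.01585
  0.37·log₂(0.37/0.57) = -0.23067
  0.61·log₂(0.61/0.39) = 0.39365
D(P‖Q) = 0.1471 bits.

0.1471 bits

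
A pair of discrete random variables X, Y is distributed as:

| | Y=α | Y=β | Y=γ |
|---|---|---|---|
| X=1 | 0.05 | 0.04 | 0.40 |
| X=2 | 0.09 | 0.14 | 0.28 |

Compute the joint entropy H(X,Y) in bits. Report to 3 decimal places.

2.155 bits

H(X,Y) = −Σ p(x,y)·log₂ p(x,y) over all 6 cells.
  cell (1,α): −0.05·log₂0.05 = 0.2161
  cell (1,β): −0.04·log₂0.04 = 0.1858
  cell (1,γ): −0.40·log₂0.40 = 0.5288
  cell (2,α): −0.09·log₂0.09 = 0.3127
  cell (2,β): −0.14·log₂0.14 = 0.3971
  cell (2,γ): −0.28·log₂0.28 = 0.5142
Sum = 2.155 bits.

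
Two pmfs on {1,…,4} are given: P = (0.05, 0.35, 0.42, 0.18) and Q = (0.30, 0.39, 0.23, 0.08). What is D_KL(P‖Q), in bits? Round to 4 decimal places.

D(P‖Q) = Σ p·log₂(p/q).
  0.05·log₂(0.05/0.30) = -0.12925
  0.35·log₂(0.35/0.39) = -0.05464
  0.42·log₂(0.42/0.23) = 0.36488
  0.18·log₂(0.18/0.08) = 0.21059
D(P‖Q) = 0.3916 bits.

0.3916 bits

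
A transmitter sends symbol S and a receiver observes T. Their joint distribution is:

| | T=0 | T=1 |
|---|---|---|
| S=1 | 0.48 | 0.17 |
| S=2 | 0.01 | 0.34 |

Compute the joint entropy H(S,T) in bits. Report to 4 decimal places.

H(S,T) = −Σ p(x,y)·log₂ p(x,y) over all 4 cells.
  cell (1,0): −0.48·log₂0.48 = 0.50827
  cell (1,1): −0.17·log₂0.17 = 0.43459
  cell (2,0): −0.01·log₂0.01 = 0.06644
  cell (2,1): −0.34·log₂0.34 = 0.52917
Sum = 1.5385 bits.

1.5385 bits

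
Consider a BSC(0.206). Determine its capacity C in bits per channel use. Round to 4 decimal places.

Binary symmetric channel: C = 1 − h₂(ε) where h₂ is the binary entropy function.
h₂(0.206) = −0.206·log₂0.206 − 0.794·log₂0.794 = 0.7338.
C = 1 − 0.7338 = 0.2662 bits per channel use.

0.2662 bits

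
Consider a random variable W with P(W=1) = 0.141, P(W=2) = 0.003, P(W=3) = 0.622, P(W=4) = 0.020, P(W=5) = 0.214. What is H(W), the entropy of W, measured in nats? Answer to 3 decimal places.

0.997 nats

H(W) = −Σ p·ln p.
  −(0.141)·ln(0.141) = 0.2762
  −(0.003)·ln(0.003) = 0.0174
  −(0.622)·ln(0.622) = 0.2953
  −(0.020)·ln(0.020) = 0.0782
  −(0.214)·ln(0.214) = 0.3299
Sum: 0.2762 + 0.0174 + 0.2953 + 0.0782 + 0.3299 = 0.997 nats.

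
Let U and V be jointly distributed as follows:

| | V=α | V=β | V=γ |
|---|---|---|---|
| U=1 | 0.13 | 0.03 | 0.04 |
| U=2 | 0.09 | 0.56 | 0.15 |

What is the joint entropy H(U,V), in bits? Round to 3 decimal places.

H(U,V) = −Σ p(x,y)·log₂ p(x,y) over all 6 cells.
  cell (1,α): −0.13·log₂0.13 = 0.3826
  cell (1,β): −0.03·log₂0.03 = 0.1518
  cell (1,γ): −0.04·log₂0.04 = 0.1858
  cell (2,α): −0.09·log₂0.09 = 0.3127
  cell (2,β): −0.56·log₂0.56 = 0.4684
  cell (2,γ): −0.15·log₂0.15 = 0.4105
Sum = 1.912 bits.

1.912 bits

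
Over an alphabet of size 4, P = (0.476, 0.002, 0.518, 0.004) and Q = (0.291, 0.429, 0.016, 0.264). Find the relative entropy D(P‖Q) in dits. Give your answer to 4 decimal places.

D(P‖Q) = Σ p·log₁₀(p/q).
  0.476·log₁₀(0.476/0.291) = 0.10173
  0.002·log₁₀(0.002/0.429) = -0.00466
  0.518·log₁₀(0.518/0.016) = 0.78229
  0.004·log₁₀(0.004/0.264) = -0.00728
D(P‖Q) = 0.8721 dits.

0.8721 dits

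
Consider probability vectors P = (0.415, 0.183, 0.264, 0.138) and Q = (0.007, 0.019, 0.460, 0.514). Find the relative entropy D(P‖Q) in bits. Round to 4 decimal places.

2.5689 bits

D(P‖Q) = Σ p·log₂(p/q).
  0.415·log₂(0.415/0.007) = 2.44419
  0.183·log₂(0.183/0.019) = 0.59800
  0.264·log₂(0.264/0.460) = -0.21149
  0.138·log₂(0.138/0.514) = -0.26180
D(P‖Q) = 2.5689 bits.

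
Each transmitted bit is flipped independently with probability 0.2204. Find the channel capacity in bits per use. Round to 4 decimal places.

Binary symmetric channel: C = 1 − h₂(ε) where h₂ is the binary entropy function.
h₂(0.2204) = −0.2204·log₂0.2204 − 0.7796·log₂0.7796 = 0.7609.
C = 1 − 0.7609 = 0.2391 bits per channel use.

0.2391 bits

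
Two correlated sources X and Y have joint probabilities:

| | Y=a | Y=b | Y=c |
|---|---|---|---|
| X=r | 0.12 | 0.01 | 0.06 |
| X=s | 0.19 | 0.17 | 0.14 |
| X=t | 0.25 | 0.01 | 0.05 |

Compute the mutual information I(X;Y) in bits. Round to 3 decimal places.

Marginals: p(X) = (0.1900, 0.5000, 0.3100), p(Y) = (0.5600, 0.1900, 0.2500).
I(X;Y) = H(X) + H(Y) − H(X,Y).
H(X) = 1.4790, H(Y) = 1.4237, H(X,Y) = 2.7465.
I(X;Y) = 1.4790 + 1.4237 − 2.7465 = 0.156 bits.

0.156 bits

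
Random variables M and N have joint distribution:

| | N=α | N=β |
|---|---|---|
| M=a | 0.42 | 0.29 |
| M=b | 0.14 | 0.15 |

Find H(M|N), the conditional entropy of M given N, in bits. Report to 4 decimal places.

0.8616 bits

Marginals: p(M) = (0.7100, 0.2900), p(N) = (0.5600, 0.4400).
H(M|N) = Σ p(N) · H(M|N=·).
  N=α: p=0.5600, H(M|N=α) = 0.8113
  N=β: p=0.4400, H(M|N=β) = 0.9257
Weighted sum = 0.8616 bits.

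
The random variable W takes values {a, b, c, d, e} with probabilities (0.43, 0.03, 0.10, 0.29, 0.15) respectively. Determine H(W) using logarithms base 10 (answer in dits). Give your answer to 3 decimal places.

H(W) = −Σ p·log₁₀ p.
  −(0.43)·log₁₀(0.43) = 0.1576
  −(0.03)·log₁₀(0.03) = 0.0457
  −(0.10)·log₁₀(0.10) = 0.1000
  −(0.29)·log₁₀(0.29) = 0.1559
  −(0.15)·log₁₀(0.15) = 0.1236
Sum: 0.1576 + 0.0457 + 0.1000 + 0.1559 + 0.1236 = 0.583 dits.

0.583 dits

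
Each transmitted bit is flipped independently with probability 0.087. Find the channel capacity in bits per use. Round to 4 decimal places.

Binary symmetric channel: C = 1 − h₂(ε) where h₂ is the binary entropy function.
h₂(0.087) = −0.087·log₂0.087 − 0.913·log₂0.913 = 0.4264.
C = 1 − 0.4264 = 0.5736 bits per channel use.

0.5736 bits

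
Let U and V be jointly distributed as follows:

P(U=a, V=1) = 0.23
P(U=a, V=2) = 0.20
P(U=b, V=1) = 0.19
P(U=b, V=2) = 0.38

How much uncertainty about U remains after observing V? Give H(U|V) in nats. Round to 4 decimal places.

Chain rule: H(U|V) = H(U,V) − H(V).
Marginals: p(U) = (0.4300, 0.5700), p(V) = (0.4200, 0.5800).
H(U,V) = 1.3431 nats; H(V) = 0.6803 nats.
H(U|V) = 1.3431 − 0.6803 = 0.6628 nats.

0.6628 nats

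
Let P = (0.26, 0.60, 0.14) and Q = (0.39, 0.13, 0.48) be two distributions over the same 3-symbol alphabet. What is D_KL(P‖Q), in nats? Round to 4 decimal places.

D(P‖Q) = Σ p·ln(p/q).
  0.26·ln(0.26/0.39) = -0.10542
  0.60·ln(0.60/0.13) = 0.91764
  0.14·ln(0.14/0.48) = -0.17250
D(P‖Q) = 0.6397 nats.

0.6397 nats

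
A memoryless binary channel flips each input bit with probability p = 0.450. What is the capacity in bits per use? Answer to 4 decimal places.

0.0072 bits

Binary symmetric channel: C = 1 − h₂(ε) where h₂ is the binary entropy function.
h₂(0.450) = −0.450·log₂0.450 − 0.550·log₂0.550 = 0.9928.
C = 1 − 0.9928 = 0.0072 bits per channel use.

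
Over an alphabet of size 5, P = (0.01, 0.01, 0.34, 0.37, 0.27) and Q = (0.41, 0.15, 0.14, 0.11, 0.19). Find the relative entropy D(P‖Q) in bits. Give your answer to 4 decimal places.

1.1270 bits

D(P‖Q) = Σ p·log₂(p/q).
  0.01·log₂(0.01/0.41) = -0.05358
  0.01·log₂(0.01/0.15) = -0.03907
  0.34·log₂(0.34/0.14) = 0.43524
  0.37·log₂(0.37/0.11) = 0.64751
  0.27·log₂(0.27/0.19) = 0.13688
D(P‖Q) = 1.1270 bits.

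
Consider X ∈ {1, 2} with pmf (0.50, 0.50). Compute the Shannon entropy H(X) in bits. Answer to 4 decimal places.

1.0000 bits

H(X) = −Σ p·log₂ p.
  −(0.50)·log₂(0.50) = 0.50000
  −(0.50)·log₂(0.50) = 0.50000
Sum: 0.50000 + 0.50000 = 1.0000 bits.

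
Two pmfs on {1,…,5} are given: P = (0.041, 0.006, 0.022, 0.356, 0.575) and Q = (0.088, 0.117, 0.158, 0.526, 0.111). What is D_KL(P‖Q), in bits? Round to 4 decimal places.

1.0305 bits

D(P‖Q) = Σ p·log₂(p/q).
  0.041·log₂(0.041/0.088) = -0.04518
  0.006·log₂(0.006/0.117) = -0.02571
  0.022·log₂(0.022/0.158) = -0.06258
  0.356·log₂(0.356/0.526) = -0.20049
  0.575·log₂(0.575/0.111) = 1.36448
D(P‖Q) = 1.0305 bits.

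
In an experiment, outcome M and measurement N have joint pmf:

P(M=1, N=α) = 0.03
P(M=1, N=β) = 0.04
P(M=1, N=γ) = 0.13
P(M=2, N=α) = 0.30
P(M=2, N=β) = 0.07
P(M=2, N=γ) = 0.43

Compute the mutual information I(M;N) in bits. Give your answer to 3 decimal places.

Marginals: p(M) = (0.2000, 0.8000), p(N) = (0.3300, 0.1100, 0.5600).
I(M;N) = H(M) + H(N) − H(M,N).
H(M) = 0.7219, H(N) = 1.3465, H(M,N) = 2.0334.
I(M;N) = 0.7219 + 1.3465 − 2.0334 = 0.035 bits.

0.035 bits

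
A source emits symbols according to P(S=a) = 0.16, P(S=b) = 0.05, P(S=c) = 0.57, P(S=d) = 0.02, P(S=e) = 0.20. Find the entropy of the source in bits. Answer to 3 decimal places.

H(S) = −Σ p·log₂ p.
  −(0.16)·log₂(0.16) = 0.4230
  −(0.05)·log₂(0.05) = 0.2161
  −(0.57)·log₂(0.57) = 0.4623
  −(0.02)·log₂(0.02) = 0.1129
  −(0.20)·log₂(0.20) = 0.4644
Sum: 0.4230 + 0.2161 + 0.4623 + 0.1129 + 0.4644 = 1.679 bits.

1.679 bits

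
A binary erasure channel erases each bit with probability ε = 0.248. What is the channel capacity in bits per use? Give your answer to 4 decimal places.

0.7520 bits

Binary erasure channel: capacity C = 1 − ε.
C = 1 − 0.248 = 0.7520 bits per channel use.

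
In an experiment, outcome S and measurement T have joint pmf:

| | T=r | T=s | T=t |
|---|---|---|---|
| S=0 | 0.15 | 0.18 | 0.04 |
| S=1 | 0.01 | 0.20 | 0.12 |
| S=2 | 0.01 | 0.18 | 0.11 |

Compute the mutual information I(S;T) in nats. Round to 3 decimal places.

0.133 nats

Marginals: p(S) = (0.3700, 0.3300, 0.3000), p(T) = (0.1700, 0.5600, 0.2700).
I(S;T) = Σ p(x,y)·ln[p(x,y)/(p(x)p(y))].
  (0,r): 0.15·ln(2.3847) = 0.1304
  (0,s): 0.18·ln(0.8687) = -0.0253
  (0,t): 0.04·ln(0.4004) = -0.0366
  (1,r): 0.01·ln(0.1783) = -0.0172
  (1,s): 0.20·ln(1.0823) = 0.0158
  (1,t): 0.12·ln(1.3468) = 0.0357
  (2,r): 0.01·ln(0.1961) = -0.0163
  (2,s): 0.18·ln(1.0714) = 0.0124
  (2,t): 0.11·ln(1.3580) = 0.0337
Sum = 0.133 nats.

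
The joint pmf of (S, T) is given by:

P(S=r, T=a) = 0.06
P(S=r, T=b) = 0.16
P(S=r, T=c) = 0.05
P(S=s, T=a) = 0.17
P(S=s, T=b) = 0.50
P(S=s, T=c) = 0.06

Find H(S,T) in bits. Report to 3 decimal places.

H(S,T) = −Σ p(x,y)·log₂ p(x,y) over all 6 cells.
  cell (r,a): −0.06·log₂0.06 = 0.2435
  cell (r,b): −0.16·log₂0.16 = 0.4230
  cell (r,c): −0.05·log₂0.05 = 0.2161
  cell (s,a): −0.17·log₂0.17 = 0.4346
  cell (s,b): −0.50·log₂0.50 = 0.5000
  cell (s,c): −0.06·log₂0.06 = 0.2435
Sum = 2.061 bits.

2.061 bits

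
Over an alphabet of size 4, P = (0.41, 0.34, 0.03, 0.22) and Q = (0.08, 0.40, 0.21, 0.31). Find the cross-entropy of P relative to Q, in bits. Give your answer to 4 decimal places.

H(P,Q) = −Σ p·log₂ q.
  −0.41·log₂(0.08) = 1.49398
  −0.34·log₂(0.40) = 0.44946
  −0.03·log₂(0.21) = 0.06755
  −0.22·log₂(0.31) = 0.37173
H(P,Q) = 2.3827 bits.

2.3827 bits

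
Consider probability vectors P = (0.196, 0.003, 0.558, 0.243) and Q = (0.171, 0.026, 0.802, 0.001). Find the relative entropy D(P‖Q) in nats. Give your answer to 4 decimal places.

1.1527 nats

D(P‖Q) = Σ p·ln(p/q).
  0.196·ln(0.196/0.171) = 0.02674
  0.003·ln(0.003/0.026) = -0.00648
  0.558·ln(0.558/0.802) = -0.20241
  0.243·ln(0.243/0.001) = 1.33481
D(P‖Q) = 1.1527 nats.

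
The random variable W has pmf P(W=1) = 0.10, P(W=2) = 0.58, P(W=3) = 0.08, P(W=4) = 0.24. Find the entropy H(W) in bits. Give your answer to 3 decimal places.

1.574 bits

H(W) = −Σ p·log₂ p.
  −(0.10)·log₂(0.10) = 0.3322
  −(0.58)·log₂(0.58) = 0.4558
  −(0.08)·log₂(0.08) = 0.2915
  −(0.24)·log₂(0.24) = 0.4941
Sum: 0.3322 + 0.4558 + 0.2915 + 0.4941 = 1.574 bits.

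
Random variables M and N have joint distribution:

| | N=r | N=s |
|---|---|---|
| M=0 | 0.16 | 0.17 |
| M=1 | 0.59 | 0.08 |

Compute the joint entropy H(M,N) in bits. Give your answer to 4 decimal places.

1.5982 bits

H(M,N) = −Σ p(x,y)·log₂ p(x,y) over all 4 cells.
  cell (0,r): −0.16·log₂0.16 = 0.42302
  cell (0,s): −0.17·log₂0.17 = 0.43459
  cell (1,r): −0.59·log₂0.59 = 0.44912
  cell (1,s): −0.08·log₂0.08 = 0.29151
Sum = 1.5982 bits.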